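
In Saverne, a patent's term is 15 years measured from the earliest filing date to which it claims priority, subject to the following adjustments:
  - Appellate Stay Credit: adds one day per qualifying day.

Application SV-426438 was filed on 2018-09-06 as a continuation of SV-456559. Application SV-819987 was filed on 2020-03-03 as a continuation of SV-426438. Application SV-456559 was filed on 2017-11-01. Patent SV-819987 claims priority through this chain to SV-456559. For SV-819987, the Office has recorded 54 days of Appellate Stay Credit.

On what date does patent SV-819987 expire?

December 25, 2032

Earliest priority filing: 1 November 2017.
Base term: 1 November 2017 + 15 years → 1 November 2032.
Appellate Stay Credit: +54 days → 25 December 2032.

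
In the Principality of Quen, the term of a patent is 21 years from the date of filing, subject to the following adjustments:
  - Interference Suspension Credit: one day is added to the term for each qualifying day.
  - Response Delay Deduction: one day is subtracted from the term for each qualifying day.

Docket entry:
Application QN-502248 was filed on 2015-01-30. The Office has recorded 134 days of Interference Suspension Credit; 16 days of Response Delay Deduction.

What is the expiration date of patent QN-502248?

2036-05-27

Base term: filing date + 21 years → 30 January 2036.
Interference Suspension Credit: +134 days → 12 June 2036.
Response Delay Deduction: −16 days → 27 May 2036.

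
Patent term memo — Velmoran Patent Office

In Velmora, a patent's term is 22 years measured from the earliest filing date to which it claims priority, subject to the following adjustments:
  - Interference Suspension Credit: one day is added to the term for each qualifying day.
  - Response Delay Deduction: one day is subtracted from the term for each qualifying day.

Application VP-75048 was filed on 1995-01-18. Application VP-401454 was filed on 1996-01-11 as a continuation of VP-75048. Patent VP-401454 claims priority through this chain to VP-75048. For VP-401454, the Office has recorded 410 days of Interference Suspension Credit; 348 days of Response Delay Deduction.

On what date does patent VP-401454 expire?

Earliest priority filing: 18 January 1995.
Base term: 18 January 1995 + 22 years → 18 January 2017.
Interference Suspension Credit: +410 days → 4 March 2018.
Response Delay Deduction: −348 days → 21 March 2017.

March 21, 2017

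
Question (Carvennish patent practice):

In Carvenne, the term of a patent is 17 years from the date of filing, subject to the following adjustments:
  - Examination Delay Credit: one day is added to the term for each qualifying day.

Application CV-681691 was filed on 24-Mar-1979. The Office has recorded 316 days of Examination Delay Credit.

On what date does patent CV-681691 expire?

1997-02-03

Base term: filing date + 17 years → 24 March 1996.
Examination Delay Credit: +316 days → 3 February 1997.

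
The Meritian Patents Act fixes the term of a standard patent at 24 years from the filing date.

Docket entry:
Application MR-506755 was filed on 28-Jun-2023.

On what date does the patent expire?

Filing date + 24 years → 28 June 2047.

2047-06-28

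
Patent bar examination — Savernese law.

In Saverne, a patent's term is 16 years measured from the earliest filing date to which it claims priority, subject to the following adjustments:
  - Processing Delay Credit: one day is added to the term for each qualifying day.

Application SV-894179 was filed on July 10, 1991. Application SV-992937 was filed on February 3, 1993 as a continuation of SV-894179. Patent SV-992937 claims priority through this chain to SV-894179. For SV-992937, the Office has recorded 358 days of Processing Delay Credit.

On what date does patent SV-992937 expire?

Earliest priority filing: 10 July 1991.
Base term: 10 July 1991 + 16 years → 10 July 2007.
Processing Delay Credit: +358 days → 2 July 2008.

July 2, 2008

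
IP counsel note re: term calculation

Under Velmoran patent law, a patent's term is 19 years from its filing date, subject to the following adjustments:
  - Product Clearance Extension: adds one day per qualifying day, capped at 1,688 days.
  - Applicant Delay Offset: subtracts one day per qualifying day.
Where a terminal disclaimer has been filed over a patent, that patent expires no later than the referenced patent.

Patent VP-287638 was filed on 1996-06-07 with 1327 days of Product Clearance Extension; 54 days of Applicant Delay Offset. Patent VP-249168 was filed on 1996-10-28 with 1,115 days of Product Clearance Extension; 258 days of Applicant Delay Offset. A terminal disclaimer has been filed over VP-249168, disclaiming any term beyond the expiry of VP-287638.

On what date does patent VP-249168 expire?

March 3, 2018

Natural term of VP-249168:
  Base: filing + 19 years → 28 October 2015.
  Product Clearance Extension: 1115 days (within the 1688-day cap) → +1115 days → 16 November 2018.
  Applicant Delay Offset: −258 days → 3 March 2018.
Expiry of referenced patent VP-287638:
  Base: filing + 19 years → 7 June 2015.
  Product Clearance Extension: 1327 days (within the 1688-day cap) → +1327 days → 24 January 2019.
  Applicant Delay Offset: −54 days → 1 December 2018.
Terminal disclaimer: VP-249168 expires on the earlier of 3 March 2018 and 1 December 2018.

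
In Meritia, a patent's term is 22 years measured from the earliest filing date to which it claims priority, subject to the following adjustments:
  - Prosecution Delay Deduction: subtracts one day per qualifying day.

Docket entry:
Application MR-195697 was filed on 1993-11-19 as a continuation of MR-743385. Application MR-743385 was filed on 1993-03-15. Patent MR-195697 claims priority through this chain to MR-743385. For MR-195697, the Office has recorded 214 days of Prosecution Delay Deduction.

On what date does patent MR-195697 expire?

Earliest priority filing: 15 March 1993.
Base term: 15 March 1993 + 22 years → 15 March 2015.
Prosecution Delay Deduction: −214 days → 13 August 2014.

August 13, 2014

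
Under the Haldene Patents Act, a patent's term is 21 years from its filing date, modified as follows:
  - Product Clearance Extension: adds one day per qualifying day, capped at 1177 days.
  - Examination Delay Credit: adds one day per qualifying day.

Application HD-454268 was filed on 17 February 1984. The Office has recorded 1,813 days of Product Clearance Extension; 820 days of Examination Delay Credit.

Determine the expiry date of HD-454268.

Base term: filing date + 21 years → 17 February 2005.
Product Clearance Extension: 1813 days claimed exceeds the 1177-day cap, so +1177 days → 9 May 2008.
Examination Delay Credit: +820 days → 7 August 2010.

August 7, 2010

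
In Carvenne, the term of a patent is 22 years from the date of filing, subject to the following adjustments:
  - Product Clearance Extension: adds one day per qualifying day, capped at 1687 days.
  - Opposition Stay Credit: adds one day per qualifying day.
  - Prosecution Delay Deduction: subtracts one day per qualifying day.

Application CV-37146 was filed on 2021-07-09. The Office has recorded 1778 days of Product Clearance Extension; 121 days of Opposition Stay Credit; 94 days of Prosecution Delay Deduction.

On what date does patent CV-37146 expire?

Base term: filing date + 22 years → 9 July 2043.
Product Clearance Extension: 1778 days claimed exceeds the 1687-day cap, so +1687 days → 20 February 2048.
Opposition Stay Credit: +121 days → 20 June 2048.
Prosecution Delay Deduction: −94 days → 18 March 2048.

March 18, 2048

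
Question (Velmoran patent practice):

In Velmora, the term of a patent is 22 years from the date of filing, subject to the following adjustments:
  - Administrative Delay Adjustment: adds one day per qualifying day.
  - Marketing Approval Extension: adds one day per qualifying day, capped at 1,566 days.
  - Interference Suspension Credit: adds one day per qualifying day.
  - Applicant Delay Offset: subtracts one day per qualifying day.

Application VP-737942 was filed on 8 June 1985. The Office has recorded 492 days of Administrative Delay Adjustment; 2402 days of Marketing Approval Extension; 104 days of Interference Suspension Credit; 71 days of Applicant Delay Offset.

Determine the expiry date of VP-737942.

2013-02-27

Base term: filing date + 22 years → 8 June 2007.
Administrative Delay Adjustment: +492 days → 12 October 2008.
Marketing Approval Extension: 2402 days claimed exceeds the 1566-day cap, so +1566 days → 25 January 2013.
Interference Suspension Credit: +104 days → 9 May 2013.
Applicant Delay Offset: −71 days → 27 February 2013.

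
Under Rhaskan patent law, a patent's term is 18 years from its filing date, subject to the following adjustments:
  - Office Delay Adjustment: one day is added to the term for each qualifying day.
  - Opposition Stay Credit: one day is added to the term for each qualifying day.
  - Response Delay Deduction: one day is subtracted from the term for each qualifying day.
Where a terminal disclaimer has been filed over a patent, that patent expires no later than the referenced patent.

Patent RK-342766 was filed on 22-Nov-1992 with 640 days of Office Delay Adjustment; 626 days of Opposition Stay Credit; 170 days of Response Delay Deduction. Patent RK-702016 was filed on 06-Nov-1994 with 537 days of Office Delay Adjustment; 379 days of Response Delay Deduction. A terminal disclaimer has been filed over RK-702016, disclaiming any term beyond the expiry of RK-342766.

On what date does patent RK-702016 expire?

Natural term of RK-702016:
  Base: filing + 18 years → 6 November 2012.
  Office Delay Adjustment: +537 days → 27 April 2014.
  Response Delay Deduction: −379 days → 13 April 2013.
Expiry of referenced patent RK-342766:
  Base: filing + 18 years → 22 November 2010.
  Office Delay Adjustment: +640 days → 23 August 2012.
  Opposition Stay Credit: +626 days → 11 May 2014.
  Response Delay Deduction: −170 days → 22 November 2013.
Terminal disclaimer: RK-702016 expires on the earlier of 13 April 2013 and 22 November 2013.

2013-04-13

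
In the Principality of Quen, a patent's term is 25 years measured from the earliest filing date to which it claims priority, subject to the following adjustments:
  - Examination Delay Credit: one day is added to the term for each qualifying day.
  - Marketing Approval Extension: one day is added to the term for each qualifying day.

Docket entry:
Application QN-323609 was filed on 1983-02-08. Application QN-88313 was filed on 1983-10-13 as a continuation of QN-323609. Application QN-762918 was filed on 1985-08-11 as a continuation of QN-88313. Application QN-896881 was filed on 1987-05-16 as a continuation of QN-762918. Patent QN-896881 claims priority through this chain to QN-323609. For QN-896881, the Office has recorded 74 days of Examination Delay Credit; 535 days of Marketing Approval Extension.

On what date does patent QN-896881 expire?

2009-10-09

Earliest priority filing: 8 February 1983.
Base term: 8 February 1983 + 25 years → 8 February 2008.
Examination Delay Credit: +74 days → 22 April 2008.
Marketing Approval Extension: +535 days → 9 October 2009.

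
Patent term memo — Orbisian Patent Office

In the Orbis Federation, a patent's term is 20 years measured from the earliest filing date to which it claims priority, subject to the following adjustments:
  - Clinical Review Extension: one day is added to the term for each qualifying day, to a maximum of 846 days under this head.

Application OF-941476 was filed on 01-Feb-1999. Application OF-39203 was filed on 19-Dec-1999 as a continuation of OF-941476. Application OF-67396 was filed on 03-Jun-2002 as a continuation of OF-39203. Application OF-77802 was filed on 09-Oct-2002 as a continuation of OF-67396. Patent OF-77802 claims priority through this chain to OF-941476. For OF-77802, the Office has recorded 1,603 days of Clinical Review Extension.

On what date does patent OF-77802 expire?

May 27, 2021

Earliest priority filing: 1 February 1999.
Base term: 1 February 1999 + 20 years → 1 February 2019.
Clinical Review Extension: 1603 days claimed exceeds the 846-day cap, so +846 days → 27 May 2021.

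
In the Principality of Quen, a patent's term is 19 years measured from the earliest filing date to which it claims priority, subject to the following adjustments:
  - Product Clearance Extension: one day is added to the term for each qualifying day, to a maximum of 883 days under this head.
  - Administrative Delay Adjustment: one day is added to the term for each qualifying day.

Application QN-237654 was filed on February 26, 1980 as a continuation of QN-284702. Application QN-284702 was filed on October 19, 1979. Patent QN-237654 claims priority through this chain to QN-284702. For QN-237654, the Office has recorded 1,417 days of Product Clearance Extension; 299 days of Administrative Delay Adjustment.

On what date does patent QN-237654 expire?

Earliest priority filing: 19 October 1979.
Base term: 19 October 1979 + 19 years → 19 October 1998.
Product Clearance Extension: 1417 days claimed exceeds the 883-day cap, so +883 days → 20 March 2001.
Administrative Delay Adjustment: +299 days → 13 January 2002.

2002-01-13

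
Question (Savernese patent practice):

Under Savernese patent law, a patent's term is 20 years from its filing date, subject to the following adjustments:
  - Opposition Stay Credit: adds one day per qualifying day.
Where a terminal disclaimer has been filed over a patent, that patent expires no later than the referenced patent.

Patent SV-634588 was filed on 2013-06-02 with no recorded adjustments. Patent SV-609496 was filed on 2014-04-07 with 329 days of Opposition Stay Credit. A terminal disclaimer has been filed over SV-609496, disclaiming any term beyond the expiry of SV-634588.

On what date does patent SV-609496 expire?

Natural term of SV-609496:
  Base: filing + 20 years → 7 April 2034.
  Opposition Stay Credit: +329 days → 2 March 2035.
Expiry of referenced patent SV-634588:
  Base: filing + 20 years → 2 June 2033.
Terminal disclaimer: SV-609496 expires on the earlier of 2 March 2035 and 2 June 2033.

June 2, 2033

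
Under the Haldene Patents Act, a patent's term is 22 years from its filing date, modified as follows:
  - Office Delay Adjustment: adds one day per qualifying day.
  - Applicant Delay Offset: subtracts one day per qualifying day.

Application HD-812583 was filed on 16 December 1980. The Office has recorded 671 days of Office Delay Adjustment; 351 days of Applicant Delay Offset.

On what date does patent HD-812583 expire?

November 1, 2003

Base term: filing date + 22 years → 16 December 2002.
Office Delay Adjustment: +671 days → 17 October 2004.
Applicant Delay Offset: −351 days → 1 November 2003.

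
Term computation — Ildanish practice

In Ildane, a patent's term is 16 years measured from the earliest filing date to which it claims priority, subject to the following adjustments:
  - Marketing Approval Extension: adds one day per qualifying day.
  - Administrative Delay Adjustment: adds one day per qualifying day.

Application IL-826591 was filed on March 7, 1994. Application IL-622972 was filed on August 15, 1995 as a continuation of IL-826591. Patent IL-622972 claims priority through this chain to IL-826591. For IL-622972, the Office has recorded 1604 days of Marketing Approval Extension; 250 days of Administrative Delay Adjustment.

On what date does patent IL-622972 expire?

Earliest priority filing: 7 March 1994.
Base term: 7 March 1994 + 16 years → 7 March 2010.
Marketing Approval Extension: +1604 days → 28 July 2014.
Administrative Delay Adjustment: +250 days → 4 April 2015.

2015-04-04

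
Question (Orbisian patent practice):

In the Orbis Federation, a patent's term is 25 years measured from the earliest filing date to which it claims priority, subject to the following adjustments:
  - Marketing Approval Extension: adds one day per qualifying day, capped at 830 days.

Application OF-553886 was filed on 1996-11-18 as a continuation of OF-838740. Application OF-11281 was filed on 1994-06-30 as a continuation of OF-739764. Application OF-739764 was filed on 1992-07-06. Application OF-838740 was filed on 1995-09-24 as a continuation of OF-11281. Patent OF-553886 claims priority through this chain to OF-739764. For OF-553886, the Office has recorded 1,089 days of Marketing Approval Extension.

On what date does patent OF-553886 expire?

Earliest priority filing: 6 July 1992.
Base term: 6 July 1992 + 25 years → 6 July 2017.
Marketing Approval Extension: 1089 days claimed exceeds the 830-day cap, so +830 days → 14 October 2019.

2019-10-14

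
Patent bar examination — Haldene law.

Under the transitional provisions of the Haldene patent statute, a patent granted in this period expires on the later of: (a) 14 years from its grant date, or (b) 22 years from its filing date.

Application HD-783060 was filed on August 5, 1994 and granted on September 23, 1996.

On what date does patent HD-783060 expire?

2016-08-05

(a) grant + 14 years → 23 September 2010.
(b) filing + 22 years → 5 August 2016.
Later of the two: 5 August 2016.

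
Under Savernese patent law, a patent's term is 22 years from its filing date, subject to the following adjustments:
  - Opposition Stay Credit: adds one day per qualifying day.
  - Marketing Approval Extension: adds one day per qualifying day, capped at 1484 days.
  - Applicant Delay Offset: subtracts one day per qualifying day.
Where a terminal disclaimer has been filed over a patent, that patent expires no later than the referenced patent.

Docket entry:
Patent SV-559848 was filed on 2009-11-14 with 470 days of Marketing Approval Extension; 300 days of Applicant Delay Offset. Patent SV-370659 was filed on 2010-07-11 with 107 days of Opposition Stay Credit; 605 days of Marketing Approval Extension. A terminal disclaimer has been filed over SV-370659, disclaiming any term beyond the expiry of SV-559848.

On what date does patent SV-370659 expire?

2032-05-02

Natural term of SV-370659:
  Base: filing + 22 years → 11 July 2032.
  Opposition Stay Credit: +107 days → 26 October 2032.
  Marketing Approval Extension: 605 days (within the 1484-day cap) → +605 days → 23 June 2034.
Expiry of referenced patent SV-559848:
  Base: filing + 22 years → 14 November 2031.
  Marketing Approval Extension: 470 days (within the 1484-day cap) → +470 days → 26 February 2033.
  Applicant Delay Offset: −300 days → 2 May 2032.
Terminal disclaimer: SV-370659 expires on the earlier of 23 June 2034 and 2 May 2032.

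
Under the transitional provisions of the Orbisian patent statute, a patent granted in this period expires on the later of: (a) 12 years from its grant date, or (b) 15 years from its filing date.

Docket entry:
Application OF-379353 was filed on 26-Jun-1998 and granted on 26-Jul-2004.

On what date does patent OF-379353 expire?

July 26, 2016

(a) grant + 12 years → 26 July 2016.
(b) filing + 15 years → 26 June 2013.
Later of the two: 26 July 2016.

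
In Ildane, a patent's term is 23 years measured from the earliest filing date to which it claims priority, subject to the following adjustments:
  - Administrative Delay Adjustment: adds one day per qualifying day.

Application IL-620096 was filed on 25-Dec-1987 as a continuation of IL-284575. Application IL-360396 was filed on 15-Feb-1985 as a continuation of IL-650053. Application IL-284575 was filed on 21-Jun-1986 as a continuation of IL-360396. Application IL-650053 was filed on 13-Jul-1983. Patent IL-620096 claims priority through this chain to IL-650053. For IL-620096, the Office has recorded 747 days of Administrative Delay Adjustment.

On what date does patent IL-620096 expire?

Earliest priority filing: 13 July 1983.
Base term: 13 July 1983 + 23 years → 13 July 2006.
Administrative Delay Adjustment: +747 days → 29 July 2008.

2008-07-29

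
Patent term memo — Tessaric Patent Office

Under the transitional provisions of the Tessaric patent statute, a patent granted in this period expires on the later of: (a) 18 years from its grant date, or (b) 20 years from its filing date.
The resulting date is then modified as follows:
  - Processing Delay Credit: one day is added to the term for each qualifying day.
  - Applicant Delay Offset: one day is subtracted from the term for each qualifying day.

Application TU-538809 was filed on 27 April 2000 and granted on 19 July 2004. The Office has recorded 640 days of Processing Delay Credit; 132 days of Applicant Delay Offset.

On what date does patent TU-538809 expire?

(a) grant + 18 years → 19 July 2022.
(b) filing + 20 years → 27 April 2020.
Later of the two: 19 July 2022.
Processing Delay Credit: +640 days → 19 April 2024.
Applicant Delay Offset: −132 days → 9 December 2023.

December 9, 2023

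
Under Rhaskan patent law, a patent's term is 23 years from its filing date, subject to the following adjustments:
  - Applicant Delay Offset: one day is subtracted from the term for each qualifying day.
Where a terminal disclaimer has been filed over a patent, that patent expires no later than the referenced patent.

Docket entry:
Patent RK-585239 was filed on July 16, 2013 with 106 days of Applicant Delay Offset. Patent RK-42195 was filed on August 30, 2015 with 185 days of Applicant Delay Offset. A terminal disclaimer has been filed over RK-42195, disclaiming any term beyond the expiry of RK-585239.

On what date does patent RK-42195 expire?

Natural term of RK-42195:
  Base: filing + 23 years → 30 August 2038.
  Applicant Delay Offset: −185 days → 26 February 2038.
Expiry of referenced patent RK-585239:
  Base: filing + 23 years → 16 July 2036.
  Applicant Delay Offset: −106 days → 1 April 2036.
Terminal disclaimer: RK-42195 expires on the earlier of 26 February 2038 and 1 April 2036.

2036-04-01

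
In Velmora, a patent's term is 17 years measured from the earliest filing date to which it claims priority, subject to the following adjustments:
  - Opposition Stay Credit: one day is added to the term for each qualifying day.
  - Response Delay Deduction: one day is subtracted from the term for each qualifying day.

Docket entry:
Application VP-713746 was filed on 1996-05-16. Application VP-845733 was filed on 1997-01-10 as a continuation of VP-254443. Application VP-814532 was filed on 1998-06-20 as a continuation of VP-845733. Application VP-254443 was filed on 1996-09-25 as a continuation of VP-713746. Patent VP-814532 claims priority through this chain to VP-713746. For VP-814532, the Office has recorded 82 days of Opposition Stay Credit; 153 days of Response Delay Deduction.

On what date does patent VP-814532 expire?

2013-03-06

Earliest priority filing: 16 May 1996.
Base term: 16 May 1996 + 17 years → 16 May 2013.
Opposition Stay Credit: +82 days → 6 August 2013.
Response Delay Deduction: −153 days → 6 March 2013.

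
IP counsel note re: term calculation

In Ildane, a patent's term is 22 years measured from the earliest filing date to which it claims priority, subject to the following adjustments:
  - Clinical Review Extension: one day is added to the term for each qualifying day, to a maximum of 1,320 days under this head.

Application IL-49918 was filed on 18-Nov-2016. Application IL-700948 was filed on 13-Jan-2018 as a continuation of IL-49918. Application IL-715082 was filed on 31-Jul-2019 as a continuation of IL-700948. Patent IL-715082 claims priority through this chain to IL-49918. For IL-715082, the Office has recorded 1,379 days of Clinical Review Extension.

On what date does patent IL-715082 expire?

2042-06-30

Earliest priority filing: 18 November 2016.
Base term: 18 November 2016 + 22 years → 18 November 2038.
Clinical Review Extension: 1379 days claimed exceeds the 1320-day cap, so +1320 days → 30 June 2042.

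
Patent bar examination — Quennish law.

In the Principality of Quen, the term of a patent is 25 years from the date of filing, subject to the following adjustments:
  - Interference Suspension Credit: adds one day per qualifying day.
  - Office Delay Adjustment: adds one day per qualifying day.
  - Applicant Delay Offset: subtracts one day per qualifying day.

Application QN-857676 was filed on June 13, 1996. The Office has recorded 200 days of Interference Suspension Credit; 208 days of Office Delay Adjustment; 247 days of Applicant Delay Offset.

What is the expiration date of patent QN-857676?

November 21, 2021

Base term: filing date + 25 years → 13 June 2021.
Interference Suspension Credit: +200 days → 30 December 2021.
Office Delay Adjustment: +208 days → 26 July 2022.
Applicant Delay Offset: −247 days → 21 November 2021.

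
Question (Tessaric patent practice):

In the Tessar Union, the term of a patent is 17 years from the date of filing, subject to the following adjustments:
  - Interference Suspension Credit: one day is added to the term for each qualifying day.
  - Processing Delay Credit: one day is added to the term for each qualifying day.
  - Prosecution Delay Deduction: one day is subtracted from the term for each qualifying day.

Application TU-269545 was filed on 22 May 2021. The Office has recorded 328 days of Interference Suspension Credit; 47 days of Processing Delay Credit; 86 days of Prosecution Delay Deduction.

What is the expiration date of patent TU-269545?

Base term: filing date + 17 years → 22 May 2038.
Interference Suspension Credit: +328 days → 15 April 2039.
Processing Delay Credit: +47 days → 1 June 2039.
Prosecution Delay Deduction: −86 days → 7 March 2039.

2039-03-07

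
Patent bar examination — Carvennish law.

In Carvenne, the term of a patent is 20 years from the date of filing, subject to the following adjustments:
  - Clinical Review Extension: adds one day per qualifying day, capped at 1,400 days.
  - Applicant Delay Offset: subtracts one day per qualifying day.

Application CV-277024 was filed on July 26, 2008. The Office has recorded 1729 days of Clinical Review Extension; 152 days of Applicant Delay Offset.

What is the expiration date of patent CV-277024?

2031-12-26

Base term: filing date + 20 years → 26 July 2028.
Clinical Review Extension: 1729 days claimed exceeds the 1400-day cap, so +1400 days → 26 May 2032.
Applicant Delay Offset: −152 days → 26 December 2031.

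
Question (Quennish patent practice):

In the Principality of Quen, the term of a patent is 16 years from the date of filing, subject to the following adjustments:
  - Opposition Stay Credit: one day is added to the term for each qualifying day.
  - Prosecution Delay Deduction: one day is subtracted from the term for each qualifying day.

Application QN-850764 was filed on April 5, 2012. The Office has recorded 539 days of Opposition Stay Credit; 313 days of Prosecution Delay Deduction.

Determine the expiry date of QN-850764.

2028-11-17

Base term: filing date + 16 years → 5 April 2028.
Opposition Stay Credit: +539 days → 26 September 2029.
Prosecution Delay Deduction: −313 days → 17 November 2028.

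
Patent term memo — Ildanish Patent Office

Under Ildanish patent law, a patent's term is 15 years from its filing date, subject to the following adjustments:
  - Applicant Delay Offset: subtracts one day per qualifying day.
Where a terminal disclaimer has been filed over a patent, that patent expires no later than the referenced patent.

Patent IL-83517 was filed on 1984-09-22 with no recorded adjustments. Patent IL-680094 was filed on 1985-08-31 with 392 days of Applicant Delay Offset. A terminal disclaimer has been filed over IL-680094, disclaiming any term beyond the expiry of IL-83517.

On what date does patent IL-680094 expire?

August 5, 1999

Natural term of IL-680094:
  Base: filing + 15 years → 31 August 2000.
  Applicant Delay Offset: −392 days → 5 August 1999.
Expiry of referenced patent IL-83517:
  Base: filing + 15 years → 22 September 1999.
Terminal disclaimer: IL-680094 expires on the earlier of 5 August 1999 and 22 September 1999.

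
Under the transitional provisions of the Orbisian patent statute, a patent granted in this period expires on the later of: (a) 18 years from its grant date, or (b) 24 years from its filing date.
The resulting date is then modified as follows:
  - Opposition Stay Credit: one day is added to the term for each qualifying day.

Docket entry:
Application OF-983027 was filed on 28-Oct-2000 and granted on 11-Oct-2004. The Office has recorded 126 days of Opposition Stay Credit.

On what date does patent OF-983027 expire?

2025-03-03

(a) grant + 18 years → 11 October 2022.
(b) filing + 24 years → 28 October 2024.
Later of the two: 28 October 2024.
Opposition Stay Credit: +126 days → 3 March 2025.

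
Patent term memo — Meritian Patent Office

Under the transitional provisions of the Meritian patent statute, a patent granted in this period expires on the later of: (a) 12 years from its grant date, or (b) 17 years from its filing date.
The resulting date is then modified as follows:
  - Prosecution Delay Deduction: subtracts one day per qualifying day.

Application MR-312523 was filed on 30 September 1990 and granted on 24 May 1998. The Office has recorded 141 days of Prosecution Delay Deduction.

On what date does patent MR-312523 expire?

2010-01-03

(a) grant + 12 years → 24 May 2010.
(b) filing + 17 years → 30 September 2007.
Later of the two: 24 May 2010.
Prosecution Delay Deduction: −141 days → 3 January 2010.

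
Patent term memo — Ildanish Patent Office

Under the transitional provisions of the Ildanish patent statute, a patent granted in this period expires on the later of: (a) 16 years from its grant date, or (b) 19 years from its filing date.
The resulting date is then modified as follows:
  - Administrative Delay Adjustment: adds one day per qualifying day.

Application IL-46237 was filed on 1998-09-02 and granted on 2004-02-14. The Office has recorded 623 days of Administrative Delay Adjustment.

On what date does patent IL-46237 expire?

October 29, 2021

(a) grant + 16 years → 14 February 2020.
(b) filing + 19 years → 2 September 2017.
Later of the two: 14 February 2020.
Administrative Delay Adjustment: +623 days → 29 October 2021.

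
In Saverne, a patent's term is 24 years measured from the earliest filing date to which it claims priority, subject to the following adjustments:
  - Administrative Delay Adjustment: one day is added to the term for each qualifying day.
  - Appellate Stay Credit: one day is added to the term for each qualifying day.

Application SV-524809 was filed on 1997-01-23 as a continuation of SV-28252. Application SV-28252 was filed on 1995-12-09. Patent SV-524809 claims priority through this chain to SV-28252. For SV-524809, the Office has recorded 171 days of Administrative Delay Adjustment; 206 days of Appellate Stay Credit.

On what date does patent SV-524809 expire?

Earliest priority filing: 9 December 1995.
Base term: 9 December 1995 + 24 years → 9 December 2019.
Administrative Delay Adjustment: +171 days → 28 May 2020.
Appellate Stay Credit: +206 days → 20 December 2020.

2020-12-20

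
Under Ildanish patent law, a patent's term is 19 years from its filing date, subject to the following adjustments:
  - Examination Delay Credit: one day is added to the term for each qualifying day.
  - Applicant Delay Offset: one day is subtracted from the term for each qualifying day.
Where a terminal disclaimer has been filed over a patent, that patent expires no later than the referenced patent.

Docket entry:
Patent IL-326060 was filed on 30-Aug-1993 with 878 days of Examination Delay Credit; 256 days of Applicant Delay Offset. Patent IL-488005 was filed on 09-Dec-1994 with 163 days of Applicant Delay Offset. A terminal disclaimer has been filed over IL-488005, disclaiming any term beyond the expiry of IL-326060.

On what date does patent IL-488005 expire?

Natural term of IL-488005:
  Base: filing + 19 years → 9 December 2013.
  Applicant Delay Offset: −163 days → 29 June 2013.
Expiry of referenced patent IL-326060:
  Base: filing + 19 years → 30 August 2012.
  Examination Delay Credit: +878 days → 25 January 2015.
  Applicant Delay Offset: −256 days → 14 May 2014.
Terminal disclaimer: IL-488005 expires on the earlier of 29 June 2013 and 14 May 2014.

June 29, 2013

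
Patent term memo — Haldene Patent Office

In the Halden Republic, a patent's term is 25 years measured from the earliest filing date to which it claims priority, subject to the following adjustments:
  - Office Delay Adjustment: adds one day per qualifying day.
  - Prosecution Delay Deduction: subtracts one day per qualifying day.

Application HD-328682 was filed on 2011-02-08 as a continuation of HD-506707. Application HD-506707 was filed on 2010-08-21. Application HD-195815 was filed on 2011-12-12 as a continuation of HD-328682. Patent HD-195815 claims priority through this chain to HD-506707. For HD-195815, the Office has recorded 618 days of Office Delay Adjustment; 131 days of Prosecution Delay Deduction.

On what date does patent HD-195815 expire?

December 20, 2036

Earliest priority filing: 21 August 2010.
Base term: 21 August 2010 + 25 years → 21 August 2035.
Office Delay Adjustment: +618 days → 30 April 2037.
Prosecution Delay Deduction: −131 days → 20 December 2036.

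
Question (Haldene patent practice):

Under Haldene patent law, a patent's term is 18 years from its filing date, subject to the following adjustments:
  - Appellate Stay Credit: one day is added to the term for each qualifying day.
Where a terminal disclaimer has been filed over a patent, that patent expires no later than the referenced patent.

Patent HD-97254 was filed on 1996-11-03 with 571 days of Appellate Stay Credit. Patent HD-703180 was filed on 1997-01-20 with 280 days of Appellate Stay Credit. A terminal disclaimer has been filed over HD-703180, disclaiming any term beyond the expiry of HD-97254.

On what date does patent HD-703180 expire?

October 27, 2015

Natural term of HD-703180:
  Base: filing + 18 years → 20 January 2015.
  Appellate Stay Credit: +280 days → 27 October 2015.
Expiry of referenced patent HD-97254:
  Base: filing + 18 years → 3 November 2014.
  Appellate Stay Credit: +571 days → 27 May 2016.
Terminal disclaimer: HD-703180 expires on the earlier of 27 October 2015 and 27 May 2016.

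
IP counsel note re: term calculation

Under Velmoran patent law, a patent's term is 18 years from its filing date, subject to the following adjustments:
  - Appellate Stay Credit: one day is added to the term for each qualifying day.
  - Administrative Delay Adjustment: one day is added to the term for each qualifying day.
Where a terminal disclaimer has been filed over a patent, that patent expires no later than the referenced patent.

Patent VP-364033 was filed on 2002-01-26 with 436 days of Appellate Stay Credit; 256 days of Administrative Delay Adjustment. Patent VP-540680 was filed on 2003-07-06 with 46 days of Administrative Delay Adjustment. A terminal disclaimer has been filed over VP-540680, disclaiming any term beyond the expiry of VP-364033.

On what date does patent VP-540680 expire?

Natural term of VP-540680:
  Base: filing + 18 years → 6 July 2021.
  Administrative Delay Adjustment: +46 days → 21 August 2021.
Expiry of referenced patent VP-364033:
  Base: filing + 18 years → 26 January 2020.
  Appellate Stay Credit: +436 days → 6 April 2021.
  Administrative Delay Adjustment: +256 days → 18 December 2021.
Terminal disclaimer: VP-540680 expires on the earlier of 21 August 2021 and 18 December 2021.

2021-08-21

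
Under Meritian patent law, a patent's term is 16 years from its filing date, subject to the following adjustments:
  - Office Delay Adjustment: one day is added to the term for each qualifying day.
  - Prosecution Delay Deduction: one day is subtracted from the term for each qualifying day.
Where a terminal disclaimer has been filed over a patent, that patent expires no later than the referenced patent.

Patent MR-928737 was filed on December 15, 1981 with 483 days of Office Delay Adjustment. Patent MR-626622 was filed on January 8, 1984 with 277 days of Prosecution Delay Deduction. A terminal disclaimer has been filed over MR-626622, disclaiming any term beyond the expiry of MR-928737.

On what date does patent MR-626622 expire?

1999-04-06

Natural term of MR-626622:
  Base: filing + 16 years → 8 January 2000.
  Prosecution Delay Deduction: −277 days → 6 April 1999.
Expiry of referenced patent MR-928737:
  Base: filing + 16 years → 15 December 1997.
  Office Delay Adjustment: +483 days → 12 April 1999.
Terminal disclaimer: MR-626622 expires on the earlier of 6 April 1999 and 12 April 1999.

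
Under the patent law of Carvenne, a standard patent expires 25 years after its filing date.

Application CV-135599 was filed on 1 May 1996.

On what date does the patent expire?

Filing date + 25 years → 1 May 2021.

2021-05-01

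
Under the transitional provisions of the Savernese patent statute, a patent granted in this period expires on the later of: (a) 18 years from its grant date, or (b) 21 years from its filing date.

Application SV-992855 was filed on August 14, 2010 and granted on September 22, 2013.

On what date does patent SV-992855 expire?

2031-09-22

(a) grant + 18 years → 22 September 2031.
(b) filing + 21 years → 14 August 2031.
Later of the two: 22 September 2031.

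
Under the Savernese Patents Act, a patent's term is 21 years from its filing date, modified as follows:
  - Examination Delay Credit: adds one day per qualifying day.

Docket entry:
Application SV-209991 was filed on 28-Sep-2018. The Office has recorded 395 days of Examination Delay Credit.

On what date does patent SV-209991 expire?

2040-10-27

Base term: filing date + 21 years → 28 September 2039.
Examination Delay Credit: +395 days → 27 October 2040.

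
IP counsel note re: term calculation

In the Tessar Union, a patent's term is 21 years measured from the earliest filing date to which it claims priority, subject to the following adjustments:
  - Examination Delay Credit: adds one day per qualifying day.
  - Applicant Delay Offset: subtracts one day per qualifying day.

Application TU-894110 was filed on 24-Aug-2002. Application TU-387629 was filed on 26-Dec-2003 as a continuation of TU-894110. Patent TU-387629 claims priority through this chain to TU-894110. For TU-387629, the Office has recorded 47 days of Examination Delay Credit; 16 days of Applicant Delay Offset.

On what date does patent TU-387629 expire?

Earliest priority filing: 24 August 2002.
Base term: 24 August 2002 + 21 years → 24 August 2023.
Examination Delay Credit: +47 days → 10 October 2023.
Applicant Delay Offset: −16 days → 24 September 2023.

September 24, 2023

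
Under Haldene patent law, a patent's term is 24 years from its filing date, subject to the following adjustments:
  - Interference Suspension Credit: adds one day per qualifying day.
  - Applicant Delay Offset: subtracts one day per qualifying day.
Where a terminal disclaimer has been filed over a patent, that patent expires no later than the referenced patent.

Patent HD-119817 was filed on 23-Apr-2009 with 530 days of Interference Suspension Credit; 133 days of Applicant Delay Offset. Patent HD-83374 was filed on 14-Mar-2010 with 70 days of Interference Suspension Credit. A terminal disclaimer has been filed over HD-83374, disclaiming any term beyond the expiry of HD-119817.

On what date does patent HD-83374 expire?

Natural term of HD-83374:
  Base: filing + 24 years → 14 March 2034.
  Interference Suspension Credit: +70 days → 23 May 2034.
Expiry of referenced patent HD-119817:
  Base: filing + 24 years → 23 April 2033.
  Interference Suspension Credit: +530 days → 5 October 2034.
  Applicant Delay Offset: −133 days → 25 May 2034.
Terminal disclaimer: HD-83374 expires on the earlier of 23 May 2034 and 25 May 2034.

2034-05-23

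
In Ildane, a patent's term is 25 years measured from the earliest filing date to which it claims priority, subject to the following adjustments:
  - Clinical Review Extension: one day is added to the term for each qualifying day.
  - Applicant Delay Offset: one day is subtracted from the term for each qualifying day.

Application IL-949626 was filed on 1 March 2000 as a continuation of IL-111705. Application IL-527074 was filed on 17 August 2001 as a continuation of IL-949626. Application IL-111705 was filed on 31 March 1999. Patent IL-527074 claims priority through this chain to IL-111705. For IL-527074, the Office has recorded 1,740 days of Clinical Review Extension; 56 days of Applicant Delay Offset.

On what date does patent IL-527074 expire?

2028-11-09

Earliest priority filing: 31 March 1999.
Base term: 31 March 1999 + 25 years → 31 March 2024.
Clinical Review Extension: +1740 days → 4 January 2029.
Applicant Delay Offset: −56 days → 9 November 2028.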